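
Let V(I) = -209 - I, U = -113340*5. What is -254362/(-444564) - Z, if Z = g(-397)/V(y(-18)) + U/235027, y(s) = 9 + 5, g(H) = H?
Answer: 14016191927243/11650026569922 ≈ 1.2031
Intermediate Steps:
y(s) = 14
U = -566700 (U = -28335*20 = -566700)
Z = -33068381/52411021 (Z = -397/(-209 - 1*14) - 566700/235027 = -397/(-209 - 14) - 566700*1/235027 = -397/(-223) - 566700/235027 = -397*(-1/223) - 566700/235027 = 397/223 - 566700/235027 = -33068381/52411021 ≈ -0.63094)
-254362/(-444564) - Z = -254362/(-444564) - 1*(-33068381/52411021) = -254362*(-1/444564) + 33068381/52411021 = 127181/222282 + 33068381/52411021 = 14016191927243/11650026569922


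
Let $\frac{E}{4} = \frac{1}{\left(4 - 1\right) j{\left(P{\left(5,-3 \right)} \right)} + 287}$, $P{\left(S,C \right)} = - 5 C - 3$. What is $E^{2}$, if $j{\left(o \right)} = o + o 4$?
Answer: $\frac{16}{218089} \approx 7.3365 \cdot 10^{-5}$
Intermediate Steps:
$P{\left(S,C \right)} = -3 - 5 C$
$j{\left(o \right)} = 5 o$ ($j{\left(o \right)} = o + 4 o = 5 o$)
$E = \frac{4}{467}$ ($E = \frac{4}{\left(4 - 1\right) 5 \left(-3 - -15\right) + 287} = \frac{4}{3 \cdot 5 \left(-3 + 15\right) + 287} = \frac{4}{3 \cdot 5 \cdot 12 + 287} = \frac{4}{3 \cdot 60 + 287} = \frac{4}{180 + 287} = \frac{4}{467} \approx 0.0085653$)
$E^{2} = \left(\frac{4}{467}\right)^{2} = \frac{16}{218089}$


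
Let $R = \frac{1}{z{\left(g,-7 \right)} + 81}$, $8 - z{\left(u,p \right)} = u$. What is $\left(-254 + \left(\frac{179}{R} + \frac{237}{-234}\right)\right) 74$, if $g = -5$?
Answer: $\frac{47823869}{39} \approx 1.2263 \cdot 10^{6}$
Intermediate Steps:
$z{\left(u,p \right)} = 8 - u$
$R = \frac{1}{94}$ ($R = \frac{1}{\left(8 - -5\right) + 81} = \frac{1}{\left(8 + 5\right) + 81} = \frac{1}{13 + 81} = \frac{1}{94} \approx 0.010638$)
$\left(-254 + \left(\frac{179}{R} + \frac{237}{-234}\right)\right) 74 = \left(-254 + \left(179 \frac{1}{\frac{1}{94}} + \frac{237}{-234}\right)\right) 74 = \left(-254 + \left(179 \cdot 94 + 237 \left(- \frac{1}{234}\right)\right)\right) 74 = \left(-254 + \left(16826 - \frac{79}{78}\right)\right) 74 = \left(-254 + \frac{1312349}{78}\right) 74 = \frac{1292537}{78} \cdot 74 = \frac{47823869}{39}$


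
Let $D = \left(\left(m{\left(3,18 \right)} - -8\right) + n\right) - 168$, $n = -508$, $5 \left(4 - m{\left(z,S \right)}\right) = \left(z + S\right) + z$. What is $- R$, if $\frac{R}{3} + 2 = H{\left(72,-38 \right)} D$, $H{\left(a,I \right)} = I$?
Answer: $- \frac{381186}{5} \approx -76237.0$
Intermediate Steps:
$m{\left(z,S \right)} = 4 - \frac{2 z}{5} - \frac{S}{5}$ ($m{\left(z,S \right)} = 4 - \frac{\left(z + S\right) + z}{5} = 4 - \frac{\left(S + z\right) + z}{5} = 4 - \frac{S + 2 z}{5} = 4 - \left(\frac{S}{5} + \frac{2 z}{5}\right) = 4 - \frac{2 z}{5} - \frac{S}{5}$)
$D = - \frac{3344}{5}$ ($D = \left(\left(\left(4 - \frac{6}{5} - \frac{18}{5}\right) - -8\right) - 508\right) - 168 = \left(\left(\left(4 - \frac{6}{5} - \frac{18}{5}\right) + 8\right) - 508\right) - 168 = \left(\left(- \frac{4}{5} + 8\right) - 508\right) - 168 = \left(\frac{36}{5} - 508\right) - 168 = - \frac{2504}{5} - 168 = - \frac{3344}{5} \approx -668.8$)
$R = \frac{381186}{5}$ ($R = -6 + 3 \left(\left(-38\right) \left(- \frac{3344}{5}\right)\right) = -6 + 3 \cdot \frac{127072}{5} = -6 + \frac{381216}{5} = \frac{381186}{5} \approx 76237.0$)
$- R = \left(-1\right) \frac{381186}{5} = - \frac{381186}{5}$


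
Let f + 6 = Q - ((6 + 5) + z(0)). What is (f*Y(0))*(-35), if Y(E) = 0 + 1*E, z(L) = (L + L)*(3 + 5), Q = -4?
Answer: 0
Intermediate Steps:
z(L) = 16*L (z(L) = (2*L)*8 = 16*L)
Y(E) = E (Y(E) = 0 + E = E)
f = -21 (f = -6 + (-4 - ((6 + 5) + 16*0)) = -6 + (-4 - (11 + 0)) = -6 + (-4 - 1*11) = -6 + (-4 - 11) = -6 - 15 = -21)
(f*Y(0))*(-35) = -21*0*(-35) = 0*(-35) = 0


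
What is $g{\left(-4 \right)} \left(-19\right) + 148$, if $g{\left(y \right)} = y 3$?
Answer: $376$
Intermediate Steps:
$g{\left(y \right)} = 3 y$
$g{\left(-4 \right)} \left(-19\right) + 148 = 3 \left(-4\right) \left(-19\right) + 148 = \left(-12\right) \left(-19\right) + 148 = 228 + 148 = 376$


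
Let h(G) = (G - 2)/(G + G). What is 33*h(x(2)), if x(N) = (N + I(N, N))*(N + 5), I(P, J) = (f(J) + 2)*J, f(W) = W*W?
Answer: 792/49 ≈ 16.163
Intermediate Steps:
f(W) = W**2
I(P, J) = J*(2 + J**2) (I(P, J) = (J**2 + 2)*J = (2 + J**2)*J = J*(2 + J**2))
x(N) = (5 + N)*(N + N*(2 + N**2)) (x(N) = (N + N*(2 + N**2))*(N + 5) = (N + N*(2 + N**2))*(5 + N) = (5 + N)*(N + N*(2 + N**2)))
h(G) = (-2 + G)/(2*G) (h(G) = (-2 + G)/((2*G)) = (-2 + G)*(1/(2*G)) = (-2 + G)/(2*G))
33*h(x(2)) = 33*((-2 + 2*(15 + 2**3 + 3*2 + 5*2**2))/(2*((2*(15 + 2**3 + 3*2 + 5*2**2))))) = 33*((-2 + 2*(15 + 8 + 6 + 5*4))/(2*((2*(15 + 8 + 6 + 5*4))))) = 33*((-2 + 2*(15 + 8 + 6 + 20))/(2*((2*(15 + 8 + 6 + 20))))) = 33*((-2 + 2*49)/(2*((2*49)))) = 33*((1/2)*(-2 + 98)/98) = 33*((1/2)*(1/98)*96) = 33*(24/49) = 792/49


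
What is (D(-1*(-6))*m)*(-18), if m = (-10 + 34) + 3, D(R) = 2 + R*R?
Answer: -18468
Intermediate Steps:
D(R) = 2 + R²
m = 27 (m = 24 + 3 = 27)
(D(-1*(-6))*m)*(-18) = ((2 + (-1*(-6))²)*27)*(-18) = ((2 + 6²)*27)*(-18) = ((2 + 36)*27)*(-18) = (38*27)*(-18) = 1026*(-18) = -18468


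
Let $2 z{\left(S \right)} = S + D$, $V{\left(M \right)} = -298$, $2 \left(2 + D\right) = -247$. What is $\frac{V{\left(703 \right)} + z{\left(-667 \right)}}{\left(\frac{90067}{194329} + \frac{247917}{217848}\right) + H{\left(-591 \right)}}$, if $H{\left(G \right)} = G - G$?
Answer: $- \frac{337821922258}{779291707} \approx -433.5$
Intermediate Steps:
$D = - \frac{251}{2}$ ($D = -2 + \frac{1}{2} \left(-247\right) = -2 - \frac{247}{2} = - \frac{251}{2} \approx -125.5$)
$H{\left(G \right)} = 0$
$z{\left(S \right)} = - \frac{251}{4} + \frac{S}{2}$ ($z{\left(S \right)} = \frac{S - \frac{251}{2}}{2} = \frac{- \frac{251}{2} + S}{2} = - \frac{251}{4} + \frac{S}{2}$)
$\frac{V{\left(703 \right)} + z{\left(-667 \right)}}{\left(\frac{90067}{194329} + \frac{247917}{217848}\right) + H{\left(-591 \right)}} = \frac{-298 + \left(- \frac{251}{4} + \frac{1}{2} \left(-667\right)\right)}{\left(\frac{90067}{194329} + \frac{247917}{217848}\right) + 0} = \frac{-298 - \frac{1585}{4}}{\left(90067 \cdot \frac{1}{194329} + 247917 \cdot \frac{1}{217848}\right) + 0} = \frac{-298 - \frac{1585}{4}}{\left(\frac{90067}{194329} + \frac{82639}{72616}\right) + 0} = - \frac{2777}{4 \left(\frac{779291707}{486599816} + 0\right)} = - \frac{2777}{4 \cdot \frac{779291707}{486599816}} = \left(- \frac{2777}{4}\right) \frac{486599816}{779291707} = - \frac{337821922258}{779291707}$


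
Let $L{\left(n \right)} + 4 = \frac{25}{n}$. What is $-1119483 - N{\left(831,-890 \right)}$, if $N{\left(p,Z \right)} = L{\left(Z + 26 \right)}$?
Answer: $- \frac{967229831}{864} \approx -1.1195 \cdot 10^{6}$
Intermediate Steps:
$L{\left(n \right)} = -4 + \frac{25}{n}$
$N{\left(p,Z \right)} = -4 + \frac{25}{26 + Z}$ ($N{\left(p,Z \right)} = -4 + \frac{25}{Z + 26} = -4 + \frac{25}{26 + Z}$)
$-1119483 - N{\left(831,-890 \right)} = -1119483 - \frac{-79 - -3560}{26 - 890} = -1119483 - \frac{-79 + 3560}{-864} = -1119483 - \left(- \frac{1}{864}\right) 3481 = -1119483 - - \frac{3481}{864} = -1119483 + \frac{3481}{864} = - \frac{967229831}{864}$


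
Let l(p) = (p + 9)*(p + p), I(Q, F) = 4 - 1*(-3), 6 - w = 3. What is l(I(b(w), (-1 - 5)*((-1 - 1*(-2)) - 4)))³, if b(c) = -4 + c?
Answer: 11239424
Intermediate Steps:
w = 3 (w = 6 - 1*3 = 6 - 3 = 3)
I(Q, F) = 7 (I(Q, F) = 4 + 3 = 7)
l(p) = 2*p*(9 + p) (l(p) = (9 + p)*(2*p) = 2*p*(9 + p))
l(I(b(w), (-1 - 5)*((-1 - 1*(-2)) - 4)))³ = (2*7*(9 + 7))³ = (2*7*16)³ = 224³ = 11239424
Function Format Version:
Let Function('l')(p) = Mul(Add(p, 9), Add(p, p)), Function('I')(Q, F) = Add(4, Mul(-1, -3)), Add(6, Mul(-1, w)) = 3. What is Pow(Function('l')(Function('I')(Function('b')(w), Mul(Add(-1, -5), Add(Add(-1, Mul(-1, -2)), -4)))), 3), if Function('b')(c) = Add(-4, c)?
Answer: 11239424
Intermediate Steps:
w = 3 (w = Add(6, Mul(-1, 3)) = Add(6, -3) = 3)
Function('I')(Q, F) = 7 (Function('I')(Q, F) = Add(4, 3) = 7)
Function('l')(p) = Mul(2, p, Add(9, p)) (Function('l')(p) = Mul(Add(9, p), Mul(2, p)) = Mul(2, p, Add(9, p)))
Pow(Function('l')(Function('I')(Function('b')(w), Mul(Add(-1, -5), Add(Add(-1, Mul(-1, -2)), -4)))), 3) = Pow(Mul(2, 7, Add(9, 7)), 3) = Pow(Mul(2, 7, 16), 3) = Pow(224, 3) = 11239424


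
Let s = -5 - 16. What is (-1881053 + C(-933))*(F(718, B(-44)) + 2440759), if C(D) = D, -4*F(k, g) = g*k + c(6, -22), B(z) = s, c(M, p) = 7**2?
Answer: -9201090718545/2 ≈ -4.6005e+12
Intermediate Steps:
s = -21
c(M, p) = 49
B(z) = -21
F(k, g) = -49/4 - g*k/4 (F(k, g) = -(g*k + 49)/4 = -(49 + g*k)/4 = -49/4 - g*k/4)
(-1881053 + C(-933))*(F(718, B(-44)) + 2440759) = (-1881053 - 933)*((-49/4 - 1/4*(-21)*718) + 2440759) = -1881986*((-49/4 + 7539/2) + 2440759) = -1881986*(15029/4 + 2440759) = -1881986*9778065/4 = -9201090718545/2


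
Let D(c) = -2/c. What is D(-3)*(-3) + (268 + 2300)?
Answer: 2566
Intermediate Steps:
D(-3)*(-3) + (268 + 2300) = -2/(-3)*(-3) + (268 + 2300) = -2*(-⅓)*(-3) + 2568 = (⅔)*(-3) + 2568 = -2 + 2568 = 2566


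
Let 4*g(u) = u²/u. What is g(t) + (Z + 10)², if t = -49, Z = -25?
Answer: 851/4 ≈ 212.75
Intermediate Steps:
g(u) = u/4 (g(u) = (u²/u)/4 = u/4)
g(t) + (Z + 10)² = (¼)*(-49) + (-25 + 10)² = -49/4 + (-15)² = -49/4 + 225 = 851/4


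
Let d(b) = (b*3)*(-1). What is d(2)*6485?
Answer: -38910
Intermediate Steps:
d(b) = -3*b (d(b) = (3*b)*(-1) = -3*b)
d(2)*6485 = -3*2*6485 = -6*6485 = -38910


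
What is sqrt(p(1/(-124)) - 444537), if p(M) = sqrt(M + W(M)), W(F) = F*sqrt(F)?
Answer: sqrt(-1708800228 + 31*sqrt(2)*sqrt(-62 - I*sqrt(31)))/62 ≈ 6.7413e-5 - 666.74*I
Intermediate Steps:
W(F) = F**(3/2)
p(M) = sqrt(M + M**(3/2))
sqrt(p(1/(-124)) - 444537) = sqrt(sqrt(1/(-124) + (1/(-124))**(3/2)) - 444537) = sqrt(sqrt(-1/124 + (-1/124)**(3/2)) - 444537) = sqrt(sqrt(-1/124 - I*sqrt(31)/7688) - 444537) = sqrt(-444537 + sqrt(-1/124 - I*sqrt(31)/7688))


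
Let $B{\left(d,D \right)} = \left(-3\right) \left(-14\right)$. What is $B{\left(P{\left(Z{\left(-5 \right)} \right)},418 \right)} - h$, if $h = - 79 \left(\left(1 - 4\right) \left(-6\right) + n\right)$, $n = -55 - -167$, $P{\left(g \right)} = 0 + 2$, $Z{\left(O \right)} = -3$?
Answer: $10312$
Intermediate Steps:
$P{\left(g \right)} = 2$
$n = 112$ ($n = -55 + 167 = 112$)
$h = -10270$ ($h = - 79 \left(\left(1 - 4\right) \left(-6\right) + 112\right) = - 79 \left(\left(-3\right) \left(-6\right) + 112\right) = - 79 \left(18 + 112\right) = \left(-79\right) 130 = -10270$)
$B{\left(d,D \right)} = 42$
$B{\left(P{\left(Z{\left(-5 \right)} \right)},418 \right)} - h = 42 - -10270 = 42 + 10270 = 10312$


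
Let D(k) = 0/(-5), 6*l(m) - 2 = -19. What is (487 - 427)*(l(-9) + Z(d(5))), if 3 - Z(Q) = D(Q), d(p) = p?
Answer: 10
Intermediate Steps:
l(m) = -17/6 (l(m) = 1/3 + (1/6)*(-19) = 1/3 - 19/6 = -17/6)
D(k) = 0 (D(k) = 0*(-1/5) = 0)
Z(Q) = 3 (Z(Q) = 3 - 1*0 = 3 + 0 = 3)
(487 - 427)*(l(-9) + Z(d(5))) = (487 - 427)*(-17/6 + 3) = 60*(1/6) = 10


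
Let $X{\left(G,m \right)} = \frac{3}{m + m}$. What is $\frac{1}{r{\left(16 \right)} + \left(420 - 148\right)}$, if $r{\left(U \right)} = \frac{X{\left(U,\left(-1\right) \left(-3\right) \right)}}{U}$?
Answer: $\frac{32}{8705} \approx 0.003676$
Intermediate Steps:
$X{\left(G,m \right)} = \frac{3}{2 m}$
$r{\left(U \right)} = \frac{1}{2 U}$ ($r{\left(U \right)} = \frac{\frac{3}{2} \frac{1}{\left(-1\right) \left(-3\right)}}{U} = \frac{\frac{3}{2} \cdot \frac{1}{3}}{U} = \frac{1}{2 U}$)
$\frac{1}{r{\left(16 \right)} + \left(420 - 148\right)} = \frac{1}{\frac{1}{2 \cdot 16} + \left(420 - 148\right)} = \frac{1}{\frac{1}{2} \cdot \frac{1}{16} + 272} = \frac{1}{\frac{1}{32} + 272} = \frac{1}{\frac{8705}{32}} = \frac{32}{8705}$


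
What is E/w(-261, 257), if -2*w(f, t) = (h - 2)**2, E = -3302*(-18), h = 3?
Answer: -118872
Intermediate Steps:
E = 59436
w(f, t) = -1/2 (w(f, t) = -(3 - 2)**2/2 = -1/2*1**2 = -1/2*1 = -1/2)
E/w(-261, 257) = 59436/(-1/2) = 59436*(-2) = -118872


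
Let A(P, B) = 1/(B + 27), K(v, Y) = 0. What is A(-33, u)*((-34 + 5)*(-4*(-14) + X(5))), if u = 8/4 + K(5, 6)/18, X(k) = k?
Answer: -61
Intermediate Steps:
u = 2 (u = 8/4 + 0/18 = 8*(1/4) + 0*(1/18) = 2 + 0 = 2)
A(P, B) = 1/(27 + B)
A(-33, u)*((-34 + 5)*(-4*(-14) + X(5))) = ((-34 + 5)*(-4*(-14) + 5))/(27 + 2) = (-29*(56 + 5))/29 = (-29*61)/29 = (1/29)*(-1769) = -61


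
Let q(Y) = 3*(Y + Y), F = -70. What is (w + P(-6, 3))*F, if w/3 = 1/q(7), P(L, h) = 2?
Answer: -145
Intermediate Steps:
q(Y) = 6*Y (q(Y) = 3*(2*Y) = 6*Y)
w = 1/14 (w = 3/((6*7)) = 3/42 = 3*(1/42) = 1/14 ≈ 0.071429)
(w + P(-6, 3))*F = (1/14 + 2)*(-70) = (29/14)*(-70) = -145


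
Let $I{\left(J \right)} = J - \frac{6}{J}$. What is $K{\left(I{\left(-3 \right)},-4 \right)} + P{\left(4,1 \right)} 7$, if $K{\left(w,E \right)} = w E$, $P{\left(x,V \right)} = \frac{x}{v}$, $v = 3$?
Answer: $\frac{40}{3} \approx 13.333$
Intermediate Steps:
$I{\left(J \right)} = J - \frac{6}{J}$
$P{\left(x,V \right)} = \frac{x}{3}$
$K{\left(w,E \right)} = E w$
$K{\left(I{\left(-3 \right)},-4 \right)} + P{\left(4,1 \right)} 7 = - 4 \left(-3 - \frac{6}{-3}\right) + \frac{1}{3} \cdot 4 \cdot 7 = - 4 \left(-3 - -2\right) + \frac{4}{3} \cdot 7 = - 4 \left(-3 + 2\right) + \frac{28}{3} = \left(-4\right) \left(-1\right) + \frac{28}{3} = 4 + \frac{28}{3} = \frac{40}{3}$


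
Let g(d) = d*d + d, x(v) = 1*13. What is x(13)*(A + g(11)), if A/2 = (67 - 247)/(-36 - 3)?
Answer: 1836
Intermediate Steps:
x(v) = 13
A = 120/13 (A = 2*((67 - 247)/(-36 - 3)) = 2*(-180/(-39)) = 2*(-180*(-1/39)) = 2*(60/13) = 120/13 ≈ 9.2308)
g(d) = d + d² (g(d) = d² + d = d + d²)
x(13)*(A + g(11)) = 13*(120/13 + 11*(1 + 11)) = 13*(120/13 + 11*12) = 13*(120/13 + 132) = 13*(1836/13) = 1836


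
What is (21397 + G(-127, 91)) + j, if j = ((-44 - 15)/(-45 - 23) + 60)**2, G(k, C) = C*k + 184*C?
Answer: 140055737/4624 ≈ 30289.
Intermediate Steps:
G(k, C) = 184*C + C*k
j = 17131321/4624 (j = (-59/(-68) + 60)**2 = (-59*(-1/68) + 60)**2 = (59/68 + 60)**2 = (4139/68)**2 = 17131321/4624 ≈ 3704.9)
(21397 + G(-127, 91)) + j = (21397 + 91*(184 - 127)) + 17131321/4624 = (21397 + 91*57) + 17131321/4624 = (21397 + 5187) + 17131321/4624 = 26584 + 17131321/4624 = 140055737/4624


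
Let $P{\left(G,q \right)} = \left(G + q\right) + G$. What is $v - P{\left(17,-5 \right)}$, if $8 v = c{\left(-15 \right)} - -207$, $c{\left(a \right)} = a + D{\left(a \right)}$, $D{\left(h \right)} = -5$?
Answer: $- \frac{45}{8} \approx -5.625$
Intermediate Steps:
$P{\left(G,q \right)} = q + 2 G$
$c{\left(a \right)} = -5 + a$ ($c{\left(a \right)} = a - 5 = -5 + a$)
$v = \frac{187}{8}$ ($v = \frac{\left(-5 - 15\right) - -207}{8} = \frac{-20 + 207}{8} = \frac{1}{8} \cdot 187 = \frac{187}{8} \approx 23.375$)
$v - P{\left(17,-5 \right)} = \frac{187}{8} - \left(-5 + 2 \cdot 17\right) = \frac{187}{8} - \left(-5 + 34\right) = \frac{187}{8} - 29 = - \frac{45}{8}$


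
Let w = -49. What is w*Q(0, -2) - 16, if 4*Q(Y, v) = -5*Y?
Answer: -16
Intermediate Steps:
Q(Y, v) = -5*Y/4 (Q(Y, v) = (-5*Y)/4 = -5*Y/4)
w*Q(0, -2) - 16 = -(-245)*0/4 - 16 = -49*0 - 16 = 0 - 16 = -16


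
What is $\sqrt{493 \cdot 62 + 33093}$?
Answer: $\sqrt{63659} \approx 252.31$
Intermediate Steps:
$\sqrt{493 \cdot 62 + 33093} = \sqrt{30566 + 33093} = \sqrt{63659}$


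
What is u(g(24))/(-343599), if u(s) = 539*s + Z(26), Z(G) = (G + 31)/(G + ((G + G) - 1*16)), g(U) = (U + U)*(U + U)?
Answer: -25665043/7101046 ≈ -3.6143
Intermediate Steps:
g(U) = 4*U² (g(U) = (2*U)*(2*U) = 4*U²)
Z(G) = (31 + G)/(-16 + 3*G) (Z(G) = (31 + G)/(G + (2*G - 16)) = (31 + G)/(G + (-16 + 2*G)) = (31 + G)/(-16 + 3*G))
u(s) = 57/62 + 539*s (u(s) = 539*s + (31 + 26)/(-16 + 3*26) = 539*s + 57/(-16 + 78) = 539*s + 57/62 = 57/62 + 539*s)
u(g(24))/(-343599) = (57/62 + 539*(4*24²))/(-343599) = (57/62 + 539*(4*576))*(-1/343599) = (57/62 + 539*2304)*(-1/343599) = (57/62 + 1241856)*(-1/343599) = (76995129/62)*(-1/343599) = -25665043/7101046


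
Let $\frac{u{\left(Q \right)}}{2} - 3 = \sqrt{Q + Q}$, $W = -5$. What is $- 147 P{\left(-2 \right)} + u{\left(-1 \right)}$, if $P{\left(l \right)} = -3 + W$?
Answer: $1182 + 2 i \sqrt{2} \approx 1182.0 + 2.8284 i$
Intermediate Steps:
$u{\left(Q \right)} = 6 + 2 \sqrt{2} \sqrt{Q}$ ($u{\left(Q \right)} = 6 + 2 \sqrt{Q + Q} = 6 + 2 \sqrt{2 Q} = 6 + 2 \sqrt{2} \sqrt{Q}$)
$P{\left(l \right)} = -8$ ($P{\left(l \right)} = -3 - 5 = -8$)
$- 147 P{\left(-2 \right)} + u{\left(-1 \right)} = \left(-147\right) \left(-8\right) + \left(6 + 2 \sqrt{2} \sqrt{-1}\right) = 1176 + \left(6 + 2 \sqrt{2} i\right) = 1176 + \left(6 + 2 i \sqrt{2}\right) = 1182 + 2 i \sqrt{2}$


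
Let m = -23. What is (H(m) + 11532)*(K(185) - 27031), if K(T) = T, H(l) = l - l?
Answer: -309588072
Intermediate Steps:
H(l) = 0
(H(m) + 11532)*(K(185) - 27031) = (0 + 11532)*(185 - 27031) = 11532*(-26846) = -309588072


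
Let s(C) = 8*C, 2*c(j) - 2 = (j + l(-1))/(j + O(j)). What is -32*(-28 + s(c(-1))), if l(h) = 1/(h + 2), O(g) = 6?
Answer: 640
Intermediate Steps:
l(h) = 1/(2 + h)
c(j) = 1 + (1 + j)/(2*(6 + j)) (c(j) = 1 + ((j + 1/(2 - 1))/(j + 6))/2 = 1 + ((j + 1/1)/(6 + j))/2 = 1 + ((j + 1)/(6 + j))/2 = 1 + ((1 + j)/(6 + j))/2 = 1 + (1 + j)/(2*(6 + j)))
-32*(-28 + s(c(-1))) = -32*(-28 + 8*((13 + 3*(-1))/(2*(6 - 1)))) = -32*(-28 + 8*((1/2)*(13 - 3)/5)) = -32*(-28 + 8*((1/2)*(1/5)*10)) = -32*(-28 + 8*1) = -32*(-28 + 8) = -32*(-20) = 640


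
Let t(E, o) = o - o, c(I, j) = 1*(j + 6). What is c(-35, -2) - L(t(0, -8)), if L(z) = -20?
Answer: 24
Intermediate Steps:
c(I, j) = 6 + j (c(I, j) = 1*(6 + j) = 6 + j)
t(E, o) = 0
c(-35, -2) - L(t(0, -8)) = (6 - 2) - 1*(-20) = 4 + 20 = 24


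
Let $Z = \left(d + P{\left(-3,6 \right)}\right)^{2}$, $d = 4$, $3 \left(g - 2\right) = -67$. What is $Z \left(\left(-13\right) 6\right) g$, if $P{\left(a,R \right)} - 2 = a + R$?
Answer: $128466$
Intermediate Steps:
$g = - \frac{61}{3}$ ($g = 2 + \frac{1}{3} \left(-67\right) = 2 - \frac{67}{3} = - \frac{61}{3} \approx -20.333$)
$P{\left(a,R \right)} = 2 + R + a$ ($P{\left(a,R \right)} = 2 + \left(a + R\right) = 2 + \left(R + a\right) = 2 + R + a$)
$Z = 81$ ($Z = \left(4 + \left(2 + 6 - 3\right)\right)^{2} = \left(4 + 5\right)^{2} = 9^{2} = 81$)
$Z \left(\left(-13\right) 6\right) g = 81 \left(\left(-13\right) 6\right) \left(- \frac{61}{3}\right) = 81 \left(-78\right) \left(- \frac{61}{3}\right) = \left(-6318\right) \left(- \frac{61}{3}\right) = 128466$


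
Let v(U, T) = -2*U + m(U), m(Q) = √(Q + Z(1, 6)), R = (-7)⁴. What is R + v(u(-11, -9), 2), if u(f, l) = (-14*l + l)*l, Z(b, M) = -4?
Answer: 4507 + I*√1057 ≈ 4507.0 + 32.512*I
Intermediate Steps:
R = 2401
m(Q) = √(-4 + Q) (m(Q) = √(Q - 4) = √(-4 + Q))
u(f, l) = -13*l² (u(f, l) = (-13*l)*l = -13*l²)
v(U, T) = √(-4 + U) - 2*U (v(U, T) = -2*U + √(-4 + U) = √(-4 + U) - 2*U)
R + v(u(-11, -9), 2) = 2401 + (√(-4 - 13*(-9)²) - (-26)*(-9)²) = 2401 + (√(-4 - 13*81) - (-26)*81) = 2401 + (√(-4 - 1053) - 2*(-1053)) = 2401 + (√(-1057) + 2106) = 2401 + (I*√1057 + 2106) = 2401 + (2106 + I*√1057) = 4507 + I*√1057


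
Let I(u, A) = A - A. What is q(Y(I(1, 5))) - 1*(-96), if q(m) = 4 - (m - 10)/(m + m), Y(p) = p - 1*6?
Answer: 296/3 ≈ 98.667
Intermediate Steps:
I(u, A) = 0
Y(p) = -6 + p (Y(p) = p - 6 = -6 + p)
q(m) = 4 - (-10 + m)/(2*m)
q(Y(I(1, 5))) - 1*(-96) = (7/2 + 5/(-6 + 0)) - 1*(-96) = (7/2 + 5/(-6)) + 96 = (7/2 + 5*(-⅙)) + 96 = (7/2 - ⅚) + 96 = 8/3 + 96 = 296/3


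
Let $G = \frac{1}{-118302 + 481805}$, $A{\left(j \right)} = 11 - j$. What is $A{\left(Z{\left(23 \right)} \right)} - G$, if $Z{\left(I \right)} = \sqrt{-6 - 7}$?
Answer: $\frac{3998532}{363503} - i \sqrt{13} \approx 11.0 - 3.6056 i$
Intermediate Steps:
$Z{\left(I \right)} = i \sqrt{13}$ ($Z{\left(I \right)} = \sqrt{-13} = i \sqrt{13}$)
$G = \frac{1}{363503} \approx 2.751 \cdot 10^{-6}$
$A{\left(Z{\left(23 \right)} \right)} - G = \left(11 - i \sqrt{13}\right) - \frac{1}{363503} = \frac{3998532}{363503} - i \sqrt{13}$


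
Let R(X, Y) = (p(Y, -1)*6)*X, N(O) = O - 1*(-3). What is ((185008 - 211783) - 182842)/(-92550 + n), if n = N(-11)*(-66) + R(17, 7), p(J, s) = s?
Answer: 209617/92124 ≈ 2.2754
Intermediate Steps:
N(O) = 3 + O (N(O) = O + 3 = 3 + O)
R(X, Y) = -6*X (R(X, Y) = (-1*6)*X = -6*X)
n = 426 (n = (3 - 11)*(-66) - 6*17 = -8*(-66) - 102 = 528 - 102 = 426)
((185008 - 211783) - 182842)/(-92550 + n) = ((185008 - 211783) - 182842)/(-92550 + 426) = (-26775 - 182842)/(-92124) = -209617*(-1/92124) = 209617/92124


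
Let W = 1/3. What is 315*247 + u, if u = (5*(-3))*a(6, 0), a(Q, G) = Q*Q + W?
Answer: 77260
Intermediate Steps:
W = 1/3 ≈ 0.33333
a(Q, G) = 1/3 + Q**2 (a(Q, G) = Q*Q + 1/3 = Q**2 + 1/3 = 1/3 + Q**2)
u = -545 (u = (5*(-3))*(1/3 + 6**2) = -15*(1/3 + 36) = -15*109/3 = -545)
315*247 + u = 315*247 - 545 = 77805 - 545 = 77260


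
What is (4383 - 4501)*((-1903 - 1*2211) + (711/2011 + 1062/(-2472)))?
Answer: 201109976117/414266 ≈ 4.8546e+5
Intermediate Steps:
(4383 - 4501)*((-1903 - 1*2211) + (711/2011 + 1062/(-2472))) = -118*((-1903 - 2211) + (711*(1/2011) + 1062*(-1/2472))) = -118*(-4114 + (711/2011 - 177/412)) = -118*(-4114 - 63015/828532) = -118*(-3408643663/828532) = 201109976117/414266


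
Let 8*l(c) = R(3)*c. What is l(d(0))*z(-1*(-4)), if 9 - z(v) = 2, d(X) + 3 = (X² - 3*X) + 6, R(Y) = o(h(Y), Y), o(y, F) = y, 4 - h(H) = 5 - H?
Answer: 21/4 ≈ 5.2500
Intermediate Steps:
h(H) = -1 + H (h(H) = 4 - (5 - H) = 4 + (-5 + H) = -1 + H)
R(Y) = -1 + Y
d(X) = 3 + X² - 3*X (d(X) = -3 + ((X² - 3*X) + 6) = -3 + (6 + X² - 3*X) = 3 + X² - 3*X)
l(c) = c/4 (l(c) = ((-1 + 3)*c)/8 = (2*c)/8 = c/4)
z(v) = 7 (z(v) = 9 - 1*2 = 9 - 2 = 7)
l(d(0))*z(-1*(-4)) = ((3 + 0² - 3*0)/4)*7 = ((3 + 0 + 0)/4)*7 = ((¼)*3)*7 = (¾)*7 = 21/4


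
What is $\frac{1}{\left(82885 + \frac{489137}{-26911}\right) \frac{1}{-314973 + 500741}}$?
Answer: $\frac{227236484}{101364959} \approx 2.2418$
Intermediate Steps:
$\frac{1}{\left(82885 + \frac{489137}{-26911}\right) \frac{1}{-314973 + 500741}} = \frac{1}{\left(82885 + 489137 \left(- \frac{1}{26911}\right)\right) \frac{1}{185768}} = \frac{1}{\left(82885 - \frac{489137}{26911}\right) \frac{1}{185768}} = \frac{1}{\frac{2230029098}{26911} \cdot \frac{1}{185768}} = \frac{1}{\frac{101364959}{227236484}} = \frac{227236484}{101364959}$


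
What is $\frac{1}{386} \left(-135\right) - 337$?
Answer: $- \frac{130217}{386} \approx -337.35$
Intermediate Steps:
$\frac{1}{386} \left(-135\right) - 337 = - \frac{135}{386} - 337 = - \frac{130217}{386}$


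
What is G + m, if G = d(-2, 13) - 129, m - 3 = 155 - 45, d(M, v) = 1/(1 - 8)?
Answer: -113/7 ≈ -16.143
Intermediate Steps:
d(M, v) = -1/7 (d(M, v) = 1/(-7) = -1/7)
m = 113 (m = 3 + (155 - 45) = 3 + 110 = 113)
G = -904/7 (G = -1/7 - 129 = -904/7 ≈ -129.14)
G + m = -904/7 + 113 = -113/7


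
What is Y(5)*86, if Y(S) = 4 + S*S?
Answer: 2494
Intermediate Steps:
Y(S) = 4 + S**2
Y(5)*86 = (4 + 5**2)*86 = (4 + 25)*86 = 29*86 = 2494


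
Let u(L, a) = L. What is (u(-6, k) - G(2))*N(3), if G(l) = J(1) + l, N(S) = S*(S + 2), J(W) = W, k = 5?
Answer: -135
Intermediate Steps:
N(S) = S*(2 + S)
G(l) = 1 + l
(u(-6, k) - G(2))*N(3) = (-6 - (1 + 2))*(3*(2 + 3)) = (-6 - 1*3)*(3*5) = (-6 - 3)*15 = -9*15 = -135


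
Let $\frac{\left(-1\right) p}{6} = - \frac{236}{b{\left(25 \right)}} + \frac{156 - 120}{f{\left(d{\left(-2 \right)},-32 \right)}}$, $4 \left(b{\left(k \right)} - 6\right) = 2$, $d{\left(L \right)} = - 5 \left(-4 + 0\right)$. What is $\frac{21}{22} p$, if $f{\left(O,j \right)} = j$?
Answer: $\frac{245259}{1144} \approx 214.39$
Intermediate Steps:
$d{\left(L \right)} = 20$ ($d{\left(L \right)} = \left(-5\right) \left(-4\right) = 20$)
$b{\left(k \right)} = \frac{13}{2}$ ($b{\left(k \right)} = 6 + \frac{1}{4} \cdot 2 = 6 + \frac{1}{2} = \frac{13}{2}$)
$p = \frac{11679}{52}$ ($p = - 6 \left(- \frac{236}{\frac{13}{2}} + \frac{156 - 120}{-32}\right) = - 6 \left(\left(-236\right) \frac{2}{13} + \left(156 - 120\right) \left(- \frac{1}{32}\right)\right) = - 6 \left(- \frac{472}{13} + 36 \left(- \frac{1}{32}\right)\right) = - 6 \left(- \frac{472}{13} - \frac{9}{8}\right) = \left(-6\right) \left(- \frac{3893}{104}\right) = \frac{11679}{52} \approx 224.6$)
$\frac{21}{22} p = \frac{21}{22} \cdot \frac{11679}{52} = \frac{245259}{1144}$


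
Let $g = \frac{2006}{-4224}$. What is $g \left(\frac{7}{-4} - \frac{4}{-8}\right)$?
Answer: $\frac{5015}{8448} \approx 0.59363$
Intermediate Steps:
$g = - \frac{1003}{2112}$ ($g = 2006 \left(- \frac{1}{4224}\right) = - \frac{1003}{2112} \approx -0.47491$)
$g \left(\frac{7}{-4} - \frac{4}{-8}\right) = - \frac{1003 \left(\frac{7}{-4} - \frac{4}{-8}\right)}{2112} = - \frac{1003 \left(7 \left(- \frac{1}{4}\right) - - \frac{1}{2}\right)}{2112} = - \frac{1003 \left(- \frac{7}{4} + \frac{1}{2}\right)}{2112} = \left(- \frac{1003}{2112}\right) \left(- \frac{5}{4}\right) = \frac{5015}{8448}$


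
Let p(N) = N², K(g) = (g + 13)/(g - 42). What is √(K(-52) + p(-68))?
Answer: √40861330/94 ≈ 68.003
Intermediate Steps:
K(g) = (13 + g)/(-42 + g)
√(K(-52) + p(-68)) = √((13 - 52)/(-42 - 52) + (-68)²) = √(-39/(-94) + 4624) = √(-1/94*(-39) + 4624) = √(39/94 + 4624) = √(434695/94) = √40861330/94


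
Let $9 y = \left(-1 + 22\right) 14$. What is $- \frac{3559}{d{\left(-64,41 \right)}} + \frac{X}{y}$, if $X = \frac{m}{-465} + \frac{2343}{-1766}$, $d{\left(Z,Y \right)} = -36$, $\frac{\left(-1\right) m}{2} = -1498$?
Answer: $\frac{5952650084}{60357465} \approx 98.623$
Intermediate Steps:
$m = 2996$ ($m = \left(-2\right) \left(-1498\right) = 2996$)
$X = - \frac{6380431}{821190}$ ($X = \frac{2996}{-465} + \frac{2343}{-1766} = 2996 \left(- \frac{1}{465}\right) + 2343 \left(- \frac{1}{1766}\right) = - \frac{2996}{465} - \frac{2343}{1766} = - \frac{6380431}{821190} \approx -7.7697$)
$y = \frac{98}{3}$ ($y = \frac{\left(-1 + 22\right) 14}{9} = \frac{21 \cdot 14}{9} = \frac{1}{9} \cdot 294 = \frac{98}{3} \approx 32.667$)
$- \frac{3559}{d{\left(-64,41 \right)}} + \frac{X}{y} = - \frac{3559}{-36} - \frac{6380431}{821190 \cdot \frac{98}{3}} = \left(-3559\right) \left(- \frac{1}{36}\right) - \frac{6380431}{26825540} = \frac{3559}{36} - \frac{6380431}{26825540} = \frac{5952650084}{60357465}$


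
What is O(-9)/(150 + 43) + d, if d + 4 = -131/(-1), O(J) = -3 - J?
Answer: 24517/193 ≈ 127.03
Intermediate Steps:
d = 127 (d = -4 - 131/(-1) = -4 - 131*(-1) = -4 + 131 = 127)
O(-9)/(150 + 43) + d = (-3 - 1*(-9))/(150 + 43) + 127 = (-3 + 9)/193 + 127 = 6*(1/193) + 127 = 6/193 + 127 = 24517/193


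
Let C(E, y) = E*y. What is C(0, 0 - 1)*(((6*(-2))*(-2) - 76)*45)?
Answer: 0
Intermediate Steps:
C(0, 0 - 1)*(((6*(-2))*(-2) - 76)*45) = (0*(0 - 1))*(((6*(-2))*(-2) - 76)*45) = (0*(-1))*((-12*(-2) - 76)*45) = 0*((24 - 76)*45) = 0*(-52*45) = 0*(-2340) = 0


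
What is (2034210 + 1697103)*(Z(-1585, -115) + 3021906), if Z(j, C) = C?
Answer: 11275248041583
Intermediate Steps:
(2034210 + 1697103)*(Z(-1585, -115) + 3021906) = (2034210 + 1697103)*(-115 + 3021906) = 3731313*3021791 = 11275248041583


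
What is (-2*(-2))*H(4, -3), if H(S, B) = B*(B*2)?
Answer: 72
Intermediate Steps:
H(S, B) = 2*B**2 (H(S, B) = B*(2*B) = 2*B**2)
(-2*(-2))*H(4, -3) = (-2*(-2))*(2*(-3)**2) = 4*(2*9) = 4*18 = 72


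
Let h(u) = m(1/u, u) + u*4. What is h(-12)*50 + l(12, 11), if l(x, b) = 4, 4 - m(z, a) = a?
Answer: -1596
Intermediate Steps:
m(z, a) = 4 - a
h(u) = 4 + 3*u (h(u) = (4 - u) + u*4 = (4 - u) + 4*u = 4 + 3*u)
h(-12)*50 + l(12, 11) = (4 + 3*(-12))*50 + 4 = (4 - 36)*50 + 4 = -32*50 + 4 = -1600 + 4 = -1596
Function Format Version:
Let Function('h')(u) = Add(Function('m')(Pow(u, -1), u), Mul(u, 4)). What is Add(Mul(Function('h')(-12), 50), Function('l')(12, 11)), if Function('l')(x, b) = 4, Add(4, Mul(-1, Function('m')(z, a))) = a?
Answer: -1596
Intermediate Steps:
Function('m')(z, a) = Add(4, Mul(-1, a))
Function('h')(u) = Add(4, Mul(3, u)) (Function('h')(u) = Add(Add(4, Mul(-1, u)), Mul(u, 4)) = Add(Add(4, Mul(-1, u)), Mul(4, u)) = Add(4, Mul(3, u)))
Add(Mul(Function('h')(-12), 50), Function('l')(12, 11)) = Add(Mul(Add(4, Mul(3, -12)), 50), 4) = Add(Mul(Add(4, -36), 50), 4) = Add(Mul(-32, 50), 4) = Add(-1600, 4) = -1596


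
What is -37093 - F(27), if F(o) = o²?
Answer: -37822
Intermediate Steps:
-37093 - F(27) = -37093 - 1*27² = -37093 - 1*729 = -37093 - 729 = -37822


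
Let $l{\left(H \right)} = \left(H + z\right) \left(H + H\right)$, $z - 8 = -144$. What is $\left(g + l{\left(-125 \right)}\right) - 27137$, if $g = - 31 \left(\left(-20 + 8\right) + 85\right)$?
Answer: $35850$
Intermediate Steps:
$z = -136$ ($z = 8 - 144 = -136$)
$l{\left(H \right)} = 2 H \left(-136 + H\right)$ ($l{\left(H \right)} = \left(H - 136\right) \left(H + H\right) = \left(-136 + H\right) 2 H = 2 H \left(-136 + H\right)$)
$g = -2263$ ($g = - 31 \left(-12 + 85\right) = \left(-31\right) 73 = -2263$)
$\left(g + l{\left(-125 \right)}\right) - 27137 = \left(-2263 + 2 \left(-125\right) \left(-136 - 125\right)\right) - 27137 = \left(-2263 + 2 \left(-125\right) \left(-261\right)\right) - 27137 = \left(-2263 + 65250\right) - 27137 = 62987 - 27137 = 35850$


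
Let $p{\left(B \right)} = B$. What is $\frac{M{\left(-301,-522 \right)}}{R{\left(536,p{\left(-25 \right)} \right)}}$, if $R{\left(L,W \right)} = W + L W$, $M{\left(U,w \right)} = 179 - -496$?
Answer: $- \frac{9}{179} \approx -0.050279$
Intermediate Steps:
$M{\left(U,w \right)} = 675$ ($M{\left(U,w \right)} = 179 + 496 = 675$)
$\frac{M{\left(-301,-522 \right)}}{R{\left(536,p{\left(-25 \right)} \right)}} = \frac{675}{\left(-25\right) \left(1 + 536\right)} = \frac{675}{\left(-25\right) 537} = \frac{675}{-13425} = 675 \left(- \frac{1}{13425}\right) = - \frac{9}{179}$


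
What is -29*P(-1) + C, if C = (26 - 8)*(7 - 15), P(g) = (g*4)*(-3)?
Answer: -492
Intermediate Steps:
P(g) = -12*g (P(g) = (4*g)*(-3) = -12*g)
C = -144 (C = 18*(-8) = -144)
-29*P(-1) + C = -(-348)*(-1) - 144 = -29*12 - 144 = -348 - 144 = -492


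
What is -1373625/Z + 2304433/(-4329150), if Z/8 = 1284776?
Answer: -14816035182407/22247952081600 ≈ -0.66595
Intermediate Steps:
Z = 10278208 (Z = 8*1284776 = 10278208)
-1373625/Z + 2304433/(-4329150) = -1373625/10278208 + 2304433/(-4329150) = -1373625*1/10278208 + 2304433*(-1/4329150) = -1373625/10278208 - 2304433/4329150 = -14816035182407/22247952081600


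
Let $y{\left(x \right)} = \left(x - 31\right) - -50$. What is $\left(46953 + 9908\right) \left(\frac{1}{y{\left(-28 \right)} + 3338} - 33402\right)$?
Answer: $- \frac{6322673508277}{3329} \approx -1.8993 \cdot 10^{9}$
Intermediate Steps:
$y{\left(x \right)} = 19 + x$ ($y{\left(x \right)} = \left(x - 31\right) + 50 = \left(-31 + x\right) + 50 = 19 + x$)
$\left(46953 + 9908\right) \left(\frac{1}{y{\left(-28 \right)} + 3338} - 33402\right) = \left(46953 + 9908\right) \left(\frac{1}{\left(19 - 28\right) + 3338} - 33402\right) = 56861 \left(\frac{1}{-9 + 3338} - 33402\right) = 56861 \left(\frac{1}{3329} - 33402\right) = 56861 \left(- \frac{111195257}{3329}\right) = - \frac{6322673508277}{3329}$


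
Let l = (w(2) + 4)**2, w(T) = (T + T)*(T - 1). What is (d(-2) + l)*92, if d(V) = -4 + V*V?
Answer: 5888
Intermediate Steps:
w(T) = 2*T*(-1 + T) (w(T) = (2*T)*(-1 + T) = 2*T*(-1 + T))
l = 64 (l = (2*2*(-1 + 2) + 4)**2 = (2*2*1 + 4)**2 = (4 + 4)**2 = 8**2 = 64)
d(V) = -4 + V**2
(d(-2) + l)*92 = ((-4 + (-2)**2) + 64)*92 = ((-4 + 4) + 64)*92 = (0 + 64)*92 = 64*92 = 5888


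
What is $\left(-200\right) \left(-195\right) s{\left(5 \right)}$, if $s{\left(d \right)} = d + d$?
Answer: $390000$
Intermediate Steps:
$s{\left(d \right)} = 2 d$
$\left(-200\right) \left(-195\right) s{\left(5 \right)} = \left(-200\right) \left(-195\right) 2 \cdot 5 = 39000 \cdot 10 = 390000$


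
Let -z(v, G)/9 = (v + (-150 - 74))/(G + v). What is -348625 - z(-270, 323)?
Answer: -18481571/53 ≈ -3.4871e+5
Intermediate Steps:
z(v, G) = -9*(-224 + v)/(G + v) (z(v, G) = -9*(v + (-150 - 74))/(G + v) = -9*(v - 224)/(G + v) = -9*(-224 + v)/(G + v))
-348625 - z(-270, 323) = -348625 - 9*(224 - 1*(-270))/(323 - 270) = -348625 - 9*(224 + 270)/53 = -348625 - 9*494/53 = -348625 - 1*4446/53 = -348625 - 4446/53 = -18481571/53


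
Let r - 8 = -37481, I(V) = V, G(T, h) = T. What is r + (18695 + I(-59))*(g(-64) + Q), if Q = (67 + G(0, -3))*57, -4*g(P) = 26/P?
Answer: 2276329719/32 ≈ 7.1135e+7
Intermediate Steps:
r = -37473 (r = 8 - 37481 = -37473)
g(P) = -13/(2*P)
Q = 3819 (Q = (67 + 0)*57 = 67*57 = 3819)
r + (18695 + I(-59))*(g(-64) + Q) = -37473 + (18695 - 59)*(-13/2/(-64) + 3819) = -37473 + 18636*(-13/2*(-1/64) + 3819) = -37473 + 18636*(13/128 + 3819) = -37473 + 18636*(488845/128) = -37473 + 2277528855/32 = 2276329719/32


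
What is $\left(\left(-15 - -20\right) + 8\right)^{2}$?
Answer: $169$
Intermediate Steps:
$\left(\left(-15 - -20\right) + 8\right)^{2} = \left(\left(-15 + 20\right) + 8\right)^{2} = \left(5 + 8\right)^{2} = 13^{2} = 169$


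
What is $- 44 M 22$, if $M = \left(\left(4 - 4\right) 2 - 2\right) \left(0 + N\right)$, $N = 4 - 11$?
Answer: $-13552$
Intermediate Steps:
$N = -7$
$M = 14$ ($M = \left(\left(4 - 4\right) 2 - 2\right) \left(0 - 7\right) = \left(0 \cdot 2 - 2\right) \left(-7\right) = \left(0 - 2\right) \left(-7\right) = \left(-2\right) \left(-7\right) = 14$)
$- 44 M 22 = \left(-44\right) 14 \cdot 22 = \left(-616\right) 22 = -13552$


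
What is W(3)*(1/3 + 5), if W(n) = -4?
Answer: -64/3 ≈ -21.333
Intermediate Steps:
W(3)*(1/3 + 5) = -4*(1/3 + 5) = -4*(⅓ + 5) = -4*16/3 = -64/3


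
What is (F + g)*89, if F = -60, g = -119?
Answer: -15931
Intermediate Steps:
(F + g)*89 = (-60 - 119)*89 = -179*89 = -15931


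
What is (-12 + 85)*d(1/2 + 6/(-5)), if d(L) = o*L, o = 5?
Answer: -511/2 ≈ -255.50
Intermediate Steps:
d(L) = 5*L
(-12 + 85)*d(1/2 + 6/(-5)) = (-12 + 85)*(5*(1/2 + 6/(-5))) = 73*(5*(1*(½) + 6*(-⅕))) = 73*(5*(½ - 6/5)) = 73*(5*(-7/10)) = 73*(-7/2) = -511/2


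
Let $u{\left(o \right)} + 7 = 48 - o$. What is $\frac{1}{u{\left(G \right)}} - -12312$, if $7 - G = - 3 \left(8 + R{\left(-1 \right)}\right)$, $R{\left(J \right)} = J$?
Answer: $\frac{160057}{13} \approx 12312.0$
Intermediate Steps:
$G = 28$ ($G = 7 - - 3 \left(8 - 1\right) = 7 - \left(-3\right) 7 = 7 - -21 = 7 + 21 = 28$)
$u{\left(o \right)} = 41 - o$ ($u{\left(o \right)} = -7 - \left(-48 + o\right) = 41 - o$)
$\frac{1}{u{\left(G \right)}} - -12312 = \frac{1}{41 - 28} - -12312 = \frac{1}{41 - 28} + 12312 = \frac{1}{13} + 12312 = \frac{160057}{13}$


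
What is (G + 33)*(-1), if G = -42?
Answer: 9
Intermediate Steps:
(G + 33)*(-1) = (-42 + 33)*(-1) = -9*(-1) = 9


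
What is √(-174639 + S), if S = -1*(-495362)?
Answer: √320723 ≈ 566.32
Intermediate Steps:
S = 495362
√(-174639 + S) = √(-174639 + 495362) = √320723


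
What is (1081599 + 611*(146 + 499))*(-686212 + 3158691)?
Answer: 3648622425426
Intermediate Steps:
(1081599 + 611*(146 + 499))*(-686212 + 3158691) = (1081599 + 611*645)*2472479 = (1081599 + 394095)*2472479 = 1475694*2472479 = 3648622425426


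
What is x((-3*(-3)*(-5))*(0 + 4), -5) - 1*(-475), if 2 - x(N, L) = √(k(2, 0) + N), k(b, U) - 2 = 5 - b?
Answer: 477 - 5*I*√7 ≈ 477.0 - 13.229*I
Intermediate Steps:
k(b, U) = 7 - b (k(b, U) = 2 + (5 - b) = 7 - b)
x(N, L) = 2 - √(5 + N) (x(N, L) = 2 - √((7 - 1*2) + N) = 2 - √((7 - 2) + N) = 2 - √(5 + N))
x((-3*(-3)*(-5))*(0 + 4), -5) - 1*(-475) = (2 - √(5 + (-3*(-3)*(-5))*(0 + 4))) - 1*(-475) = (2 - √(5 + (9*(-5))*4)) + 475 = (2 - √(5 - 45*4)) + 475 = (2 - √(5 - 180)) + 475 = (2 - √(-175)) + 475 = (2 - 5*I*√7) + 475 = 477 - 5*I*√7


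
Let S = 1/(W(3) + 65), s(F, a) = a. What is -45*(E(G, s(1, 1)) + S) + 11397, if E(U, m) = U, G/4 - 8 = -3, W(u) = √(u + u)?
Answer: 44283918/4219 + 45*√6/4219 ≈ 10496.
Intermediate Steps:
W(u) = √2*√u (W(u) = √(2*u) = √2*√u)
G = 20 (G = 32 + 4*(-3) = 32 - 12 = 20)
S = 1/(65 + √6) (S = 1/(√2*√3 + 65) = 1/(√6 + 65) = 1/(65 + √6) ≈ 0.014826)
-45*(E(G, s(1, 1)) + S) + 11397 = -45*(20 + (65/4219 - √6/4219)) + 11397 = -45*(84445/4219 - √6/4219) + 11397 = (-3800025/4219 + 45*√6/4219) + 11397 = 44283918/4219 + 45*√6/4219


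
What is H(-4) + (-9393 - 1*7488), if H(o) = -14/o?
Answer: -33755/2 ≈ -16878.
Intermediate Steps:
H(-4) + (-9393 - 1*7488) = -14/(-4) + (-9393 - 1*7488) = -14*(-¼) + (-9393 - 7488) = 7/2 - 16881 = -33755/2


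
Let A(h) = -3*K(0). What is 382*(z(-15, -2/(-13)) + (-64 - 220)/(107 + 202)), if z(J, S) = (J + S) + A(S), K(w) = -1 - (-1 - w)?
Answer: -24191678/4017 ≈ -6022.3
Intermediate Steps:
K(w) = w (K(w) = -1 + (1 + w) = w)
A(h) = 0 (A(h) = -3*0 = 0)
z(J, S) = J + S (z(J, S) = (J + S) + 0 = J + S)
382*(z(-15, -2/(-13)) + (-64 - 220)/(107 + 202)) = 382*((-15 - 2/(-13)) + (-64 - 220)/(107 + 202)) = 382*((-15 - 2*(-1/13)) - 284/309) = 382*((-15 + 2/13) - 284*1/309) = 382*(-193/13 - 284/309) = 382*(-63329/4017) = -24191678/4017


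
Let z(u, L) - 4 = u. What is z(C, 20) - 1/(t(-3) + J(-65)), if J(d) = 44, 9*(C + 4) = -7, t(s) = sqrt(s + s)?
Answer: (-7*sqrt(6) + 317*I)/(9*(sqrt(6) - 44*I)) ≈ -0.80044 + 0.0012613*I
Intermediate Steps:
t(s) = sqrt(2)*sqrt(s) (t(s) = sqrt(2*s) = sqrt(2)*sqrt(s))
C = -43/9 (C = -4 + (1/9)*(-7) = -4 - 7/9 = -43/9 ≈ -4.7778)
z(u, L) = 4 + u
z(C, 20) - 1/(t(-3) + J(-65)) = (4 - 43/9) - 1/(sqrt(2)*sqrt(-3) + 44) = -7/9 - 1/(sqrt(2)*(I*sqrt(3)) + 44) = -7/9 - 1/(I*sqrt(6) + 44) = -7/9 - 1/(44 + I*sqrt(6))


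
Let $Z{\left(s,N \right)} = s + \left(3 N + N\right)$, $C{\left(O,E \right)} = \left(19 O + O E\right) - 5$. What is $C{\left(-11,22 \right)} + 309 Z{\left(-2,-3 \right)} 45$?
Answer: $-195126$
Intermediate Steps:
$C{\left(O,E \right)} = -5 + 19 O + E O$ ($C{\left(O,E \right)} = \left(19 O + E O\right) - 5 = -5 + 19 O + E O$)
$Z{\left(s,N \right)} = s + 4 N$
$C{\left(-11,22 \right)} + 309 Z{\left(-2,-3 \right)} 45 = \left(-5 + 19 \left(-11\right) + 22 \left(-11\right)\right) + 309 \left(-2 + 4 \left(-3\right)\right) 45 = \left(-5 - 209 - 242\right) + 309 \left(-2 - 12\right) 45 = -456 + 309 \left(\left(-14\right) 45\right) = -456 + 309 \left(-630\right) = -456 - 194670 = -195126$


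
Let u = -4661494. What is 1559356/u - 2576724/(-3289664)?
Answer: 860203271159/1916843624752 ≈ 0.44876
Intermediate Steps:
1559356/u - 2576724/(-3289664) = 1559356/(-4661494) - 2576724/(-3289664) = 1559356*(-1/4661494) - 2576724*(-1/3289664) = -779678/2330747 + 644181/822416 = 860203271159/1916843624752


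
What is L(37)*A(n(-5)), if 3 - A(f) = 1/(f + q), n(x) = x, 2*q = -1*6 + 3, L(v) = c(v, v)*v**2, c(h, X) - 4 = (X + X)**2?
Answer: 307586920/13 ≈ 2.3661e+7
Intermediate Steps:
c(h, X) = 4 + 4*X**2 (c(h, X) = 4 + (X + X)**2 = 4 + (2*X)**2 = 4 + 4*X**2)
L(v) = v**2*(4 + 4*v**2) (L(v) = (4 + 4*v**2)*v**2 = v**2*(4 + 4*v**2))
q = -3/2 (q = (-1*6 + 3)/2 = (-6 + 3)/2 = (1/2)*(-3) = -3/2 ≈ -1.5000)
A(f) = 3 - 1/(-3/2 + f) (A(f) = 3 - 1/(f - 3/2) = 3 - 1/(-3/2 + f))
L(37)*A(n(-5)) = (4*37**2*(1 + 37**2))*((-11 + 6*(-5))/(-3 + 2*(-5))) = (4*1369*(1 + 1369))*((-11 - 30)/(-3 - 10)) = (4*1369*1370)*(-41/(-13)) = 7502120*(-1/13*(-41)) = 7502120*(41/13) = 307586920/13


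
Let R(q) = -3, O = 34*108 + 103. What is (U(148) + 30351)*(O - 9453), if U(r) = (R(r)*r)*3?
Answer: -164769882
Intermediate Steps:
O = 3775 (O = 3672 + 103 = 3775)
U(r) = -9*r (U(r) = -3*r*3 = -9*r)
(U(148) + 30351)*(O - 9453) = (-9*148 + 30351)*(3775 - 9453) = (-1332 + 30351)*(-5678) = 29019*(-5678) = -164769882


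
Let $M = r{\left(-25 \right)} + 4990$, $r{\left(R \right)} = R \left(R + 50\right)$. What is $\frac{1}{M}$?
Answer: $\frac{1}{4365} \approx 0.0002291$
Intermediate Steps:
$r{\left(R \right)} = R \left(50 + R\right)$
$M = 4365$ ($M = - 25 \left(50 - 25\right) + 4990 = \left(-25\right) 25 + 4990 = -625 + 4990 = 4365$)
$\frac{1}{M} = \frac{1}{4365}$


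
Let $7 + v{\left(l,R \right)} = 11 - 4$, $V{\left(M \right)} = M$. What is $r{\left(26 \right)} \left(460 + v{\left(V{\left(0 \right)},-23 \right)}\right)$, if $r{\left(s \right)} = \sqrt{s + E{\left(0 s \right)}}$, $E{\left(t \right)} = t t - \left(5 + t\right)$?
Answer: $460 \sqrt{21} \approx 2108.0$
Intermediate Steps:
$E{\left(t \right)} = -5 + t^{2} - t$ ($E{\left(t \right)} = t^{2} - \left(5 + t\right) = -5 + t^{2} - t$)
$r{\left(s \right)} = \sqrt{-5 + s}$ ($r{\left(s \right)} = \sqrt{s - \left(5 + 0\right)} = \sqrt{s - \left(5 - 0^{2}\right)} = \sqrt{s + \left(-5 + 0 + 0\right)} = \sqrt{s - 5} = \sqrt{-5 + s}$)
$v{\left(l,R \right)} = 0$ ($v{\left(l,R \right)} = -7 + \left(11 - 4\right) = -7 + 7 = 0$)
$r{\left(26 \right)} \left(460 + v{\left(V{\left(0 \right)},-23 \right)}\right) = \sqrt{-5 + 26} \left(460 + 0\right) = \sqrt{21} \cdot 460 = 460 \sqrt{21}$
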